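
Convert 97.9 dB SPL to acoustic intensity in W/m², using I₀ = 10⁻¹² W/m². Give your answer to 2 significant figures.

0.0062 W/m²

I/I₀ = 10^(97.9/10) = 6.166e+09, so I = 6.166e+09 × 10⁻¹² W/m².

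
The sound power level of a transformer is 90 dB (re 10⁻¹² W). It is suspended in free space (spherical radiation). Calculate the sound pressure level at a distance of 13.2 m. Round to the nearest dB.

57 dB

The power spreads over a sphere of area 4π·r², so L_p = L_w − 10·log₁₀(4π·r²).
4π·r² = 2190 m², 10·log₁₀ of that is 33.404 dB.
L_p = 90 − 33.404 = 56.60 dB.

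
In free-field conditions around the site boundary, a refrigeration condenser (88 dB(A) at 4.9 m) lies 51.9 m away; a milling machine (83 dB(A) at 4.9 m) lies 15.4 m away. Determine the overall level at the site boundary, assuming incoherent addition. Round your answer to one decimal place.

74.1 dB(A)

Apply inverse-square spreading to bring every level to the receiver, then sum 10^(L/10).
refrigeration condenser: 88 − 20·log₁₀(51.9/4.9) = 88 − 20.50 = 67.50 dB(A).
milling machine: 83 − 20·log₁₀(15.4/4.9) = 83 − 9.95 = 73.05 dB(A).
Σ 10^(L/10) = 2.582e+07 → L_total = 10·log₁₀(2.582e+07) = 74.12 dB(A).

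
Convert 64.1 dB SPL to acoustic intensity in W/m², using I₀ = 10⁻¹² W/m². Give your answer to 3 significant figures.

I = I₀·10^(L/10) = 10⁻¹² × 10^(64.1/10) = 10^(-5.590).

2.57e-06 W/m²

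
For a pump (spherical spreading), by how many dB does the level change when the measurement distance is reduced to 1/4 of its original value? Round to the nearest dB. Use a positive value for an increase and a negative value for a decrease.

Point-source spreading: ΔL = −20·log₁₀(r₂/r₁).
ΔL = −20·log₁₀(0.25) = +12.04 dB.

+12 dB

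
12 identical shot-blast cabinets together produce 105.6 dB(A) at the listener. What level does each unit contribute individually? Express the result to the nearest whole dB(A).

95 dB(A)

For N identical incoherent sources L_total = L₁ + 10·log₁₀ N, so L₁ = 105.6 − 10·log₁₀(12) = 105.6 − 10.792.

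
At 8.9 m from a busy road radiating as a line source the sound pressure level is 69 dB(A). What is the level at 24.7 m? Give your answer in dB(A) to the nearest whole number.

65 dB(A)

For a line source, L₂ = L₁ − 10·log₁₀(r₂/r₁).
L₂ = 69 − 10·log₁₀(24.7/8.9) = 69 − 4.433 = 64.57 dB(A).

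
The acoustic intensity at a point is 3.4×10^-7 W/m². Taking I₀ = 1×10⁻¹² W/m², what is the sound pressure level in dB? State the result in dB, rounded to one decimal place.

L = 10·log₁₀(I/I₀) = 10·log₁₀(3.4×10^-7/10⁻¹²) = 10·log₁₀(3.4×10^5).
L = 10·(0.5315 + 5) = 55.31 dB.

55.3 dB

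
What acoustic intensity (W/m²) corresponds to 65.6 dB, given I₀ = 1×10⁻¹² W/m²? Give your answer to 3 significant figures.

I = I₀·10^(L/10) = 10⁻¹² × 10^(65.6/10) = 10^(-5.440).

3.63e-06 W/m²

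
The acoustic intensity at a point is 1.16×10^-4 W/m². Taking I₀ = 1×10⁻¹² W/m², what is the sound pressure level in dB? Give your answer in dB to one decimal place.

80.6 dB

L = 10·log₁₀(I/I₀) = 10·log₁₀(1.16×10^-4/10⁻¹²) = 10·log₁₀(1.16×10^8).
L = 10·(0.0645 + 8) = 80.64 dB.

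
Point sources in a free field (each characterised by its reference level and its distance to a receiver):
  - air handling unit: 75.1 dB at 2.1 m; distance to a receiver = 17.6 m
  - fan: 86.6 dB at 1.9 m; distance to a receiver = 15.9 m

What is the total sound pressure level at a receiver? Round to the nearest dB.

First find each source's level at the receiver (point-source: −20·log₁₀(r/r_ref)), then combine on an intensity basis.
air handling unit: 75.1 − 20·log₁₀(17.6/2.1) = 75.1 − 18.47 = 56.63 dB.
fan: 86.6 − 20·log₁₀(15.9/1.9) = 86.6 − 18.45 = 68.15 dB.
Σ 10^(L/10) = 6.988e+06 → L_total = 10·log₁₀(6.988e+06) = 68.44 dB.

68 dB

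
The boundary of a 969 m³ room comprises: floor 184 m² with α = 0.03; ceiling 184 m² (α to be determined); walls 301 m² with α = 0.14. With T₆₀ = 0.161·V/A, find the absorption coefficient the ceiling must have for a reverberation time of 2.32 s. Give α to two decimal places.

0.11

A = 0.161·V/T₆₀ = 0.161·969/2.32 = 67.25 m² sabins.
Absorption from the other surfaces = 184·0.03 + 301·0.14 = 47.66 m², so the ceiling must supply 19.59 m² over 184 m².
α = 19.59/184 = 0.106.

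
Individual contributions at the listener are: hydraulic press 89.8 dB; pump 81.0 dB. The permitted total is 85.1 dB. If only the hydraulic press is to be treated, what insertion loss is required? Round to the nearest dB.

7 dB

Fixed contribution from the other source: Σ 10^(L/10) = 10^(81.0/10) = 1.259e+08 (81.00 dB).
To meet 85.1 dB overall, the treated hydraulic press may contribute at most 10^(85.1/10) − 1.259e+08 = 1.977e+08, i.e. 82.96 dB.
Required insertion loss = 89.8 − 82.96 = 6.84 dB.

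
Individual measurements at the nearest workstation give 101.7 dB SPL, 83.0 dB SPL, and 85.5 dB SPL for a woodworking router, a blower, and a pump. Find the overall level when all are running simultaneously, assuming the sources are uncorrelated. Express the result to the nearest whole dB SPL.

For uncorrelated sources the intensities add, so convert each level to linear form, sum, and take 10·log₁₀ of the total.
Σ 10^(L/10) = 10^(101.7/10) + 10^(83.0/10) + 10^(85.5/10) = 1.535e+10.
L_total = 10·log₁₀(1.535e+10) = 101.86 dB SPL.

102 dB SPL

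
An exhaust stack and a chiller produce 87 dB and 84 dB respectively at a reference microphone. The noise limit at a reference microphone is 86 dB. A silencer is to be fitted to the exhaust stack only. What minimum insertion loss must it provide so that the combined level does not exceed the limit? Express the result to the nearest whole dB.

5 dB

The untreated sources together contribute 10^(84/10) = 2.512e+08, i.e. 84.00 dB.
The limit corresponds to 10^(86/10) = 3.981e+08; subtracting the fixed part leaves 1.469e+08 for the exhaust stack, i.e. 81.67 dB.
So the exhaust stack must be reduced from 87 to 81.67 dB: IL = 5.33 dB.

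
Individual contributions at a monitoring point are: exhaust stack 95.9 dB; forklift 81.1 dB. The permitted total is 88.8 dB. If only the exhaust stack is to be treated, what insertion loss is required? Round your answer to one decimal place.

7.9 dB

Fixed contribution from the other source: Σ 10^(L/10) = 10^(81.1/10) = 1.288e+08 (81.10 dB).
To meet 88.8 dB overall, the treated exhaust stack may contribute at most 10^(88.8/10) − 1.288e+08 = 6.298e+08, i.e. 87.99 dB.
Required insertion loss = 95.9 − 87.99 = 7.91 dB.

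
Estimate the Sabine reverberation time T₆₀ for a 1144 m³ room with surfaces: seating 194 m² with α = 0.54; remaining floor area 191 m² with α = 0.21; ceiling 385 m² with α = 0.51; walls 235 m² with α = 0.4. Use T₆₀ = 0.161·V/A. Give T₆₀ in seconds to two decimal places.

0.42 s

Total absorption A = 194·0.54 + 191·0.21 + 385·0.51 + 235·0.4 = 435.22 m² sabins.
T₆₀ = 0.161·V/A = 0.161·1144/435.22 = 0.423 s.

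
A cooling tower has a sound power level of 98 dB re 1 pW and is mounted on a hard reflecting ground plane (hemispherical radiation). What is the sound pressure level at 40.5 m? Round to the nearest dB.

The power spreads over a hemisphere of area 2π·r², so L_p = L_w − 10·log₁₀(2π·r²).
2π·r² = 1.031e+04 m², 10·log₁₀ of that is 40.131 dB.
L_p = 98 − 40.131 = 57.87 dB.

58 dB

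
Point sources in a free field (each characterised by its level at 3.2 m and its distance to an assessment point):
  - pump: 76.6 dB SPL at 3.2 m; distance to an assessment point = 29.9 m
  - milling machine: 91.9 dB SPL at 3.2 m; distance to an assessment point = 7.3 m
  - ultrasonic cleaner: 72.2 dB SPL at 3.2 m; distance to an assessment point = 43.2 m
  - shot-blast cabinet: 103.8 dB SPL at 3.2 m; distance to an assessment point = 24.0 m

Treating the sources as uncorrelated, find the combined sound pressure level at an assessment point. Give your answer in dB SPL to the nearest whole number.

Apply inverse-square spreading to bring every level to the receiver, then sum 10^(L/10).
pump: 76.6 − 20·log₁₀(29.9/3.2) = 76.6 − 19.41 = 57.19 dB SPL.
milling machine: 91.9 − 20·log₁₀(7.3/3.2) = 91.9 − 7.16 = 84.74 dB SPL.
ultrasonic cleaner: 72.2 − 20·log₁₀(43.2/3.2) = 72.2 − 22.61 = 49.59 dB SPL.
shot-blast cabinet: 103.8 − 20·log₁₀(24.0/3.2) = 103.8 − 17.50 = 86.30 dB SPL.
Σ 10^(L/10) = 7.247e+08 → L_total = 10·log₁₀(7.247e+08) = 88.60 dB SPL.

89 dB SPL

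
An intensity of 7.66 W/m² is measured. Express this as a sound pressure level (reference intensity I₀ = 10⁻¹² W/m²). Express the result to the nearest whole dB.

129 dB

Dividing by I₀ shifts the exponent by 12: I/I₀ = 7.66×10^12.
L = 10·(0.8842 + 12) = 128.84 dB.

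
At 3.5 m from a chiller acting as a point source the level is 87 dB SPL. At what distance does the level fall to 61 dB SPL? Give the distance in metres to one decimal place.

69.8 m

For a point source L₁ − L₂ = 20·log₁₀(r₂/r₁), so r₂ = r₁·10^((L₁−L₂)/20).
r₂ = 3.5·10^((87−61)/20) = 3.5·10^(26.0/20) = 69.83 m.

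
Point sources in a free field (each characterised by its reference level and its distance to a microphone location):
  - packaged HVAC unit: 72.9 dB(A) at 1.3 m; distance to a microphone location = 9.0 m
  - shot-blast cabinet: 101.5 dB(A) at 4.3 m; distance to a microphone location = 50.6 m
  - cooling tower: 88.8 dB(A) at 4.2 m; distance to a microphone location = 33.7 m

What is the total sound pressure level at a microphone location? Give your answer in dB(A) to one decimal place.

First find each source's level at the receiver (point-source: −20·log₁₀(r/r_ref)), then combine on an intensity basis.
packaged HVAC unit: 72.9 − 20·log₁₀(9.0/1.3) = 72.9 − 16.81 = 56.09 dB(A).
shot-blast cabinet: 101.5 − 20·log₁₀(50.6/4.3) = 101.5 − 21.41 = 80.09 dB(A).
cooling tower: 88.8 − 20·log₁₀(33.7/4.2) = 88.8 − 18.09 = 70.71 dB(A).
Σ 10^(L/10) = 1.142e+08 → L_total = 10·log₁₀(1.142e+08) = 80.58 dB(A).

80.6 dB(A)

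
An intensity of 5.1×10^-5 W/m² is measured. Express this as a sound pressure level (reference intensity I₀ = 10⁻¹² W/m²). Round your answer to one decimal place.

77.1 dB

L = 10·log₁₀(I/I₀) = 10·log₁₀(5.1×10^-5/10⁻¹²) = 10·log₁₀(5.1×10^7).
L = 10·(0.7076 + 7) = 77.08 dB.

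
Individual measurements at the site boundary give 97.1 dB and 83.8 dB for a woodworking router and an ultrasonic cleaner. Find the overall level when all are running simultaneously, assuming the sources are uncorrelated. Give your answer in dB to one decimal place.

Incoherent sources combine by intensity addition: L_total = 10·log₁₀(Σ 10^(L_i/10)).
Σ 10^(L/10) = 10^(97.1/10) + 10^(83.8/10) = 5.368e+09.
L_total = 10·log₁₀(5.368e+09) = 97.30 dB.

97.3 dB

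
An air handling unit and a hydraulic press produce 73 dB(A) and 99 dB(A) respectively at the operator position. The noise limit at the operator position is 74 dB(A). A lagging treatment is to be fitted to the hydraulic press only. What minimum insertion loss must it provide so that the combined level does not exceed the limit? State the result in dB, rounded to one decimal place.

Everything except the hydraulic press sums to 10^(73/10) = 1.995e+07 in linear terms, 73.00 dB(A).
The limit corresponds to 10^(74/10) = 2.512e+07; subtracting the fixed part leaves 5.166e+06 for the hydraulic press, i.e. 67.13 dB(A).
Required insertion loss = 99 − 67.13 = 31.87 dB.

31.9 dB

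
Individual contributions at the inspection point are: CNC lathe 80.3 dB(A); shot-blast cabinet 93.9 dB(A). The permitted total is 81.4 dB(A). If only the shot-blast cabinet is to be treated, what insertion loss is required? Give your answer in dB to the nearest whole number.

19 dB

Everything except the shot-blast cabinet sums to 10^(80.3/10) = 1.072e+08 in linear terms, 80.30 dB(A).
The limit corresponds to 10^(81.4/10) = 1.380e+08; subtracting the fixed part leaves 3.089e+07 for the shot-blast cabinet, i.e. 74.90 dB(A).
Required insertion loss = 93.9 − 74.90 = 19.00 dB.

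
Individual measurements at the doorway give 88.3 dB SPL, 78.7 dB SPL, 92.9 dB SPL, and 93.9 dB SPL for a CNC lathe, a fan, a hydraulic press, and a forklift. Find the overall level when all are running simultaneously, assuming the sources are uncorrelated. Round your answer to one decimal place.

97.1 dB SPL

For uncorrelated sources the intensities add, so convert each level to linear form, sum, and take 10·log₁₀ of the total.
Σ 10^(L/10) = 10^(88.3/10) + 10^(78.7/10) + 10^(92.9/10) + 10^(93.9/10) = 5.155e+09.
L_total = 10·log₁₀(5.155e+09) = 97.12 dB SPL.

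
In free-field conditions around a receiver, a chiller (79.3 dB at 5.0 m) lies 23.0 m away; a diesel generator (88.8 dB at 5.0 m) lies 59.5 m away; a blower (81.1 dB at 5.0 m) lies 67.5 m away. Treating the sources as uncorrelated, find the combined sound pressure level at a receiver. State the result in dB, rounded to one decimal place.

Propagate each source to the receiver with L = L_ref − 20·log₁₀(r/r_ref), then add intensities.
chiller: 79.3 − 20·log₁₀(23.0/5.0) = 79.3 − 13.26 = 66.04 dB.
diesel generator: 88.8 − 20·log₁₀(59.5/5.0) = 88.8 − 21.51 = 67.29 dB.
blower: 81.1 − 20·log₁₀(67.5/5.0) = 81.1 − 22.61 = 58.49 dB.
Σ 10^(L/10) = 1.009e+07 → L_total = 10·log₁₀(1.009e+07) = 70.04 dB.

70.0 dB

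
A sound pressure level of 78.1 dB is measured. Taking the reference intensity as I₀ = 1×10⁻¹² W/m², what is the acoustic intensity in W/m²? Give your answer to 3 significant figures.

I/I₀ = 10^(78.1/10) = 6.457e+07, so I = 6.457e+07 × 10⁻¹² W/m².

6.46e-05 W/m²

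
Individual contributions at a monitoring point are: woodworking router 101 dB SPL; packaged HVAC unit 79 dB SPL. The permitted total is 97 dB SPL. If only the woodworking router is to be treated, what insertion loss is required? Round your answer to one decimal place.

4.1 dB

The untreated sources together contribute 10^(79/10) = 7.943e+07, i.e. 79.00 dB SPL.
To meet 97 dB SPL overall, the treated woodworking router may contribute at most 10^(97/10) − 7.943e+07 = 4.932e+09, i.e. 96.93 dB SPL.
Required insertion loss = 101 − 96.93 = 4.07 dB.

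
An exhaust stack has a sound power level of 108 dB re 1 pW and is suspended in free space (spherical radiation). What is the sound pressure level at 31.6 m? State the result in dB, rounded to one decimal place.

The power spreads over a sphere of area 4π·r², so L_p = L_w − 10·log₁₀(4π·r²).
4π·r² = 1.255e+04 m², 10·log₁₀ of that is 40.986 dB.
L_p = 108 − 40.986 = 67.01 dB.

67.0 dB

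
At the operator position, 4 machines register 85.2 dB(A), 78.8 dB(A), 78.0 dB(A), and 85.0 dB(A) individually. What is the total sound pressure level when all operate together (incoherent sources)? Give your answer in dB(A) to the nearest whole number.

For uncorrelated sources the intensities add, so convert each level to linear form, sum, and take 10·log₁₀ of the total.
Σ 10^(L/10) = 10^(85.2/10) + 10^(78.8/10) + 10^(78.0/10) + 10^(85.0/10) = 7.863e+08.
L_total = 10·log₁₀(7.863e+08) = 88.96 dB(A).

89 dB(A)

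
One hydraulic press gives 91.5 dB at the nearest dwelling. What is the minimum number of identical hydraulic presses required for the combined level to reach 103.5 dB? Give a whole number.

16

Need L₁ + 10·log₁₀ N ≥ 103.5, i.e. log₁₀ N ≥ 1.20.
N ≥ 10^(12.0/10) = 15.849, so N = 16.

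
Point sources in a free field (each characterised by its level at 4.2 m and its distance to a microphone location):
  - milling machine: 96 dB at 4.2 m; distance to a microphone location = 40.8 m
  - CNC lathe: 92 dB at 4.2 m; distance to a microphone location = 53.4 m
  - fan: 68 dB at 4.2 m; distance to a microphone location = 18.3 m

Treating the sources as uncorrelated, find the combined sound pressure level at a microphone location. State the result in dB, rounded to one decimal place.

Apply inverse-square spreading to bring every level to the receiver, then sum 10^(L/10).
milling machine: 96 − 20·log₁₀(40.8/4.2) = 96 − 19.75 = 76.25 dB.
CNC lathe: 92 − 20·log₁₀(53.4/4.2) = 92 − 22.09 = 69.91 dB.
fan: 68 − 20·log₁₀(18.3/4.2) = 68 − 12.78 = 55.22 dB.
Σ 10^(L/10) = 5.232e+07 → L_total = 10·log₁₀(5.232e+07) = 77.19 dB.

77.2 dB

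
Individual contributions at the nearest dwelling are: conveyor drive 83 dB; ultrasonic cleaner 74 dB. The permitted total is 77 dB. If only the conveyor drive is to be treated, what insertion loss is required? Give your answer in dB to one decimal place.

9.0 dB

Fixed contribution from the other source: Σ 10^(L/10) = 10^(74/10) = 2.512e+07 (74.00 dB).
The limit corresponds to 10^(77/10) = 5.012e+07; subtracting the fixed part leaves 2.500e+07 for the conveyor drive, i.e. 73.98 dB.
So the conveyor drive must be reduced from 83 to 73.98 dB: IL = 9.02 dB.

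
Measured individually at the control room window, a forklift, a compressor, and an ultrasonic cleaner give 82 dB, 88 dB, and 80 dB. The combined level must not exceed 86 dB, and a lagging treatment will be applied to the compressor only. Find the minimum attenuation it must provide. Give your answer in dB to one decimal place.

The untreated sources together contribute 10^(82/10) + 10^(80/10) = 2.585e+08, i.e. 84.12 dB.
To meet 86 dB overall, the treated compressor may contribute at most 10^(86/10) − 2.585e+08 = 1.396e+08, i.e. 81.45 dB.
Required insertion loss = 88 − 81.45 = 6.55 dB.

6.6 dB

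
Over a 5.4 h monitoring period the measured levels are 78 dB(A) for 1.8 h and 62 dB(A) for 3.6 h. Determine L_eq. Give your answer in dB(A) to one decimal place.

73.4 dB(A)

The energy average is taken in the linear domain: L_eq = 10·log₁₀[(Σ tᵢ·10^(Lᵢ/10))/T], T = 5.4 h.
Σ tᵢ·10^(Lᵢ/10) = 1.8·10^(78/10) + 3.6·10^(62/10) = 1.193e+08.
L_eq = 10·log₁₀(1.193e+08/5.4) = 73.44 dB(A).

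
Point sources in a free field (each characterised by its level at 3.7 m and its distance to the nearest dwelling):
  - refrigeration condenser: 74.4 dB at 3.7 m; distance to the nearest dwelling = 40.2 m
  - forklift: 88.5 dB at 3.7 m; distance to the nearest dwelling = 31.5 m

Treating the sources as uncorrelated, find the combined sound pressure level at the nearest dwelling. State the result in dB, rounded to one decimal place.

70.0 dB

First find each source's level at the receiver (point-source: −20·log₁₀(r/r_ref)), then combine on an intensity basis.
refrigeration condenser: 74.4 − 20·log₁₀(40.2/3.7) = 74.4 − 20.72 = 53.68 dB.
forklift: 88.5 − 20·log₁₀(31.5/3.7) = 88.5 − 18.60 = 69.90 dB.
Σ 10^(L/10) = 1.000e+07 → L_total = 10·log₁₀(1.000e+07) = 70.00 dB.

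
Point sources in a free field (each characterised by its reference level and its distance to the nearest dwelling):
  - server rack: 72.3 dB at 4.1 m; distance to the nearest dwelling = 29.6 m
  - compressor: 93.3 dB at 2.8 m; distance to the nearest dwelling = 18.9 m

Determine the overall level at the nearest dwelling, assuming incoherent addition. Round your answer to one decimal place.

First find each source's level at the receiver (point-source: −20·log₁₀(r/r_ref)), then combine on an intensity basis.
server rack: 72.3 − 20·log₁₀(29.6/4.1) = 72.3 − 17.17 = 55.13 dB.
compressor: 93.3 − 20·log₁₀(18.9/2.8) = 93.3 − 16.59 = 76.71 dB.
Σ 10^(L/10) = 4.725e+07 → L_total = 10·log₁₀(4.725e+07) = 76.74 dB.

76.7 dB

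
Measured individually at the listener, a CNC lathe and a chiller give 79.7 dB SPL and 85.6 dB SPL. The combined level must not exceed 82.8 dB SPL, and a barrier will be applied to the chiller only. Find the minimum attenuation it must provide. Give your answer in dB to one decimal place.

5.7 dB

Fixed contribution from the other source: Σ 10^(L/10) = 10^(79.7/10) = 9.333e+07 (79.70 dB SPL).
The limit corresponds to 10^(82.8/10) = 1.905e+08; subtracting the fixed part leaves 9.722e+07 for the chiller, i.e. 79.88 dB SPL.
Required insertion loss = 85.6 − 79.88 = 5.72 dB.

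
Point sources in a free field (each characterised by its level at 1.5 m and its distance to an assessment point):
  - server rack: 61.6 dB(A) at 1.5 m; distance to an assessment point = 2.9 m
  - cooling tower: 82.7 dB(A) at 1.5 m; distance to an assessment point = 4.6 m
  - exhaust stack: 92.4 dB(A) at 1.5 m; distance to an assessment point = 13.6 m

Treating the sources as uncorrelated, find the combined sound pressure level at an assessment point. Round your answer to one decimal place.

Propagate each source to the receiver with L = L_ref − 20·log₁₀(r/r_ref), then add intensities.
server rack: 61.6 − 20·log₁₀(2.9/1.5) = 61.6 − 5.73 = 55.87 dB(A).
cooling tower: 82.7 − 20·log₁₀(4.6/1.5) = 82.7 − 9.73 = 72.97 dB(A).
exhaust stack: 92.4 − 20·log₁₀(13.6/1.5) = 92.4 − 19.15 = 73.25 dB(A).
Σ 10^(L/10) = 4.133e+07 → L_total = 10·log₁₀(4.133e+07) = 76.16 dB(A).

76.2 dB(A)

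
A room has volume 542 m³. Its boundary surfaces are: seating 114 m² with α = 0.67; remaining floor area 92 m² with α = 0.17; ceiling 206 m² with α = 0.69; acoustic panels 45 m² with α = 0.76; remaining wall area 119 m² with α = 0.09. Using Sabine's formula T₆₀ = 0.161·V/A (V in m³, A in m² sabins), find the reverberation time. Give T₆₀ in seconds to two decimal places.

Total absorption A = 114·0.67 + 92·0.17 + 206·0.69 + 45·0.76 + 119·0.09 = 279.07 m² sabins.
T₆₀ = 0.161·V/A = 0.161·542/279.07 = 0.313 s.

0.31 s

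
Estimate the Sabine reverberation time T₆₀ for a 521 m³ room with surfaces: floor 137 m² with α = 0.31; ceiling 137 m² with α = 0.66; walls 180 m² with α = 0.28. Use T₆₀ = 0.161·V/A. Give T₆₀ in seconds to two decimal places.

0.46 s

Summing Sᵢαᵢ: 137·0.31 + 137·0.66 + 180·0.28 = 183.29 m².
T₆₀ = 0.161·V/A = 0.161·521/183.29 = 0.458 s.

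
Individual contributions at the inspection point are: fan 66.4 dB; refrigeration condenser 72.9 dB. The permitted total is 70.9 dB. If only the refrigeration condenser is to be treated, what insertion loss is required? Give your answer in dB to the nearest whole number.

Everything except the refrigeration condenser sums to 10^(66.4/10) = 4.365e+06 in linear terms, 66.40 dB.
To meet 70.9 dB overall, the treated refrigeration condenser may contribute at most 10^(70.9/10) − 4.365e+06 = 7.938e+06, i.e. 69.00 dB.
So the refrigeration condenser must be reduced from 72.9 to 69.00 dB: IL = 3.90 dB.

4 dB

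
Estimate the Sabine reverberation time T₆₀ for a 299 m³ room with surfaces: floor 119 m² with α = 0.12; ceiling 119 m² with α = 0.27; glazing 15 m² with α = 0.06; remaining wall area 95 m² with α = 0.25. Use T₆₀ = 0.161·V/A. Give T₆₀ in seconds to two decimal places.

A = Σ Sᵢαᵢ = 119·0.12 + 119·0.27 + 15·0.06 + 95·0.25 = 71.06 m².
T₆₀ = 0.161·V/A = 0.161·299/71.06 = 0.677 s.

0.68 s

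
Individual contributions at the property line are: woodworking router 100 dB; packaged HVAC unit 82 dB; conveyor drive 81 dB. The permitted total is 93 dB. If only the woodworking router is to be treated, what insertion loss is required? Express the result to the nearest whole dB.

Everything except the woodworking router sums to 10^(82/10) + 10^(81/10) = 2.844e+08 in linear terms, 84.54 dB.
The limit corresponds to 10^(93/10) = 1.995e+09; subtracting the fixed part leaves 1.711e+09 for the woodworking router, i.e. 92.33 dB.
So the woodworking router must be reduced from 100 to 92.33 dB: IL = 7.67 dB.

8 dB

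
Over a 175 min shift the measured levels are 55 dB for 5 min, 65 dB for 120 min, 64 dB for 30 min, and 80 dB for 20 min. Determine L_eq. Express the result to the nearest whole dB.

L_eq = 10·log₁₀[(1/T)·Σ tᵢ·10^(Lᵢ/10)] with T = 175 min.
Σ tᵢ·10^(Lᵢ/10) = 5·10^(55/10) + 120·10^(65/10) + 30·10^(64/10) + 20·10^(80/10) = 2.456e+09.
L_eq = 10·log₁₀(2.456e+09/175) = 71.47 dB.

71 dB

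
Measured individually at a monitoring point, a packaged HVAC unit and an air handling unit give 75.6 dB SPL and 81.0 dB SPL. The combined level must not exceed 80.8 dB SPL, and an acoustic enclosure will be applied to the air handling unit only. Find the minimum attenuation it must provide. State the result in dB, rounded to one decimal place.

1.8 dB

Fixed contribution from the other source: Σ 10^(L/10) = 10^(75.6/10) = 3.631e+07 (75.60 dB SPL).
To meet 80.8 dB SPL overall, the treated air handling unit may contribute at most 10^(80.8/10) − 3.631e+07 = 8.392e+07, i.e. 79.24 dB SPL.
So the air handling unit must be reduced from 81.0 to 79.24 dB SPL: IL = 1.76 dB.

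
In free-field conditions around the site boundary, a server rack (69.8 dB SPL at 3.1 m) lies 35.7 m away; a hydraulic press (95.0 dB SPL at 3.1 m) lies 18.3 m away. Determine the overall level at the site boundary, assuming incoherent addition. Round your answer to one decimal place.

79.6 dB SPL

First find each source's level at the receiver (point-source: −20·log₁₀(r/r_ref)), then combine on an intensity basis.
server rack: 69.8 − 20·log₁₀(35.7/3.1) = 69.8 − 21.23 = 48.57 dB SPL.
hydraulic press: 95.0 − 20·log₁₀(18.3/3.1) = 95.0 − 15.42 = 79.58 dB SPL.
Σ 10^(L/10) = 9.082e+07 → L_total = 10·log₁₀(9.082e+07) = 79.58 dB SPL.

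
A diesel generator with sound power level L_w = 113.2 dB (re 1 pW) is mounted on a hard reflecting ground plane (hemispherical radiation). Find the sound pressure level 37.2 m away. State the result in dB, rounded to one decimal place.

73.8 dB

Free-field hemispherical radiation: L_p = L_w − 10·log₁₀(2π·r²), r = 37.2 m.
2π·r² = 8695 m², 10·log₁₀ of that is 39.393 dB.
L_p = 113.2 − 39.393 = 73.81 dB.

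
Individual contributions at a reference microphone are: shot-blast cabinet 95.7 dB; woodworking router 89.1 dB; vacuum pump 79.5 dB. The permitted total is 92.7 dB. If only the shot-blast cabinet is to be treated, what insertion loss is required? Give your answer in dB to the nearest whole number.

Everything except the shot-blast cabinet sums to 10^(89.1/10) + 10^(79.5/10) = 9.020e+08 in linear terms, 89.55 dB.
The limit corresponds to 10^(92.7/10) = 1.862e+09; subtracting the fixed part leaves 9.601e+08 for the shot-blast cabinet, i.e. 89.82 dB.
So the shot-blast cabinet must be reduced from 95.7 to 89.82 dB: IL = 5.88 dB.

6 dB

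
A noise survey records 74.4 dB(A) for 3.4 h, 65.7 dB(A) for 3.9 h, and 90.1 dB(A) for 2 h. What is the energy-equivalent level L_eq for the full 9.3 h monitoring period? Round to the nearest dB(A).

84 dB(A)

L_eq = 10·log₁₀[(1/T)·Σ tᵢ·10^(Lᵢ/10)] with T = 9.3 h.
Σ tᵢ·10^(Lᵢ/10) = 3.4·10^(74.4/10) + 3.9·10^(65.7/10) + 2·10^(90.1/10) = 2.155e+09.
L_eq = 10·log₁₀(2.155e+09/9.3) = 83.65 dB(A).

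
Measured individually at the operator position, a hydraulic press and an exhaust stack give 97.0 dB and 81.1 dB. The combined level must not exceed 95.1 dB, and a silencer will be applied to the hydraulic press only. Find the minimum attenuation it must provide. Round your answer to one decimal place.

The untreated sources together contribute 10^(81.1/10) = 1.288e+08, i.e. 81.10 dB.
To meet 95.1 dB overall, the treated hydraulic press may contribute at most 10^(95.1/10) − 1.288e+08 = 3.107e+09, i.e. 94.92 dB.
Required insertion loss = 97.0 − 94.92 = 2.08 dB.

2.1 dB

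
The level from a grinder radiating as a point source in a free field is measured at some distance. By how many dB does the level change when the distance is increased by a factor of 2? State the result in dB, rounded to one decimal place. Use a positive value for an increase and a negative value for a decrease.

Point-source spreading: ΔL = −20·log₁₀(r₂/r₁).
ΔL = −20·log₁₀(2) = -6.02 dB.

-6.0 dB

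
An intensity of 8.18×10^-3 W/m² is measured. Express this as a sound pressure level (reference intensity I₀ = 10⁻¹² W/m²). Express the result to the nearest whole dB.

99 dB

I/I₀ = 8.18×10^-3/10⁻¹² = 8.18×10^9, and L = 10·log₁₀(I/I₀).
L = 10·(0.9128 + 9) = 99.13 dB.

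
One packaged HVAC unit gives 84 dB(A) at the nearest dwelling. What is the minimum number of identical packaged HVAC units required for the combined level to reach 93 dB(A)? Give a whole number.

N identical sources give L₁ + 10·log₁₀ N, so require 10·log₁₀ N ≥ 93 − 84 = 9.0 dB.
N ≥ 10^(9.0/10) = 7.943, so N = 8.

8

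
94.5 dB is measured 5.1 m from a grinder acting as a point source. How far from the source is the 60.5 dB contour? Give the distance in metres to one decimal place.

255.6 m

Point-source spreading drops the level by 20·log₁₀(r₂/r₁); inverting, r₂/r₁ = 10^(ΔL/20).
r₂ = 5.1·10^((94.5−60.5)/20) = 5.1·10^(34.0/20) = 255.61 m.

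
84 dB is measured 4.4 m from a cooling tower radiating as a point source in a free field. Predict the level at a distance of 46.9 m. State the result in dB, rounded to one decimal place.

Spherical spreading from a point source gives a 20·log₁₀(r₂/r₁) drop.
L₂ = 84 − 20·log₁₀(46.9/4.4) = 84 − 20.554 = 63.45 dB.

63.4 dB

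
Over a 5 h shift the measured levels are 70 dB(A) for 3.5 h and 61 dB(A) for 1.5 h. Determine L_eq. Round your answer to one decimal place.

Weight each interval's intensity by its duration and average over T = 5 h:
Σ tᵢ·10^(Lᵢ/10) = 3.5·10^(70/10) + 1.5·10^(61/10) = 3.689e+07.
L_eq = 10·log₁₀(3.689e+07/5) = 68.68 dB(A).

68.7 dB(A)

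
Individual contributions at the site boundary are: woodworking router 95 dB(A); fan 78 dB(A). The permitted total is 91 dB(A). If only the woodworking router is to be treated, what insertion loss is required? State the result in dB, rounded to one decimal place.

The untreated sources together contribute 10^(78/10) = 6.310e+07, i.e. 78.00 dB(A).
The limit corresponds to 10^(91/10) = 1.259e+09; subtracting the fixed part leaves 1.196e+09 for the woodworking router, i.e. 90.78 dB(A).
So the woodworking router must be reduced from 95 to 90.78 dB(A): IL = 4.22 dB.

4.2 dB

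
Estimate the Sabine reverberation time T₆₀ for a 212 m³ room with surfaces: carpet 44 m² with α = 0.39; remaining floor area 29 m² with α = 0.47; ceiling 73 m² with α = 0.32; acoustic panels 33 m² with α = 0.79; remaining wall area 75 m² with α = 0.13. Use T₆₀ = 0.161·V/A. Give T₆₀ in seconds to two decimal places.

0.38 s

A = Σ Sᵢαᵢ = 44·0.39 + 29·0.47 + 73·0.32 + 33·0.79 + 75·0.13 = 89.97 m².
T₆₀ = 0.161 × 212 / 89.97 = 0.379 s.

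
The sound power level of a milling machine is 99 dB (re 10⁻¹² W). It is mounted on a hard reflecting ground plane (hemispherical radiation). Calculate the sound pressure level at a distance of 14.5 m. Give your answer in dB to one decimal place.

67.8 dB

Free-field hemispherical radiation: L_p = L_w − 10·log₁₀(2π·r²), r = 14.5 m.
2π·r² = 1321 m², 10·log₁₀ of that is 31.209 dB.
L_p = 99 − 31.209 = 67.79 dB.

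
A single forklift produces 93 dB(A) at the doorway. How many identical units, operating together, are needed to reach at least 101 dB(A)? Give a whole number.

7

N identical sources give L₁ + 10·log₁₀ N, so require 10·log₁₀ N ≥ 101 − 93 = 8.0 dB.
N ≥ 10^(8.0/10) = 6.310, so N = 7.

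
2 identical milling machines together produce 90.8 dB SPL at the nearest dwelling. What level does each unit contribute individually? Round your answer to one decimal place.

87.8 dB SPL

Dividing the total intensity by 2 lowers the level by 10·log₁₀ 2 = 3.010 dB: L₁ = 90.8 − 3.010.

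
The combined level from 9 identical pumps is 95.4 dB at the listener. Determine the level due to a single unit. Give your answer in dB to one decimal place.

85.9 dB

Dividing the total intensity by 9 lowers the level by 10·log₁₀ 9 = 9.542 dB: L₁ = 95.4 − 9.542.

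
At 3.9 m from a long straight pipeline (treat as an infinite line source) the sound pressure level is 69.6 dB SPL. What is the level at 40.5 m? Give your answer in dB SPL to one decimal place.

59.4 dB SPL

Cylindrical spreading from a line source gives a 10·log₁₀(r₂/r₁) drop.
L₂ = 69.6 − 10·log₁₀(40.5/3.9) = 69.6 − 10.164 = 59.44 dB SPL.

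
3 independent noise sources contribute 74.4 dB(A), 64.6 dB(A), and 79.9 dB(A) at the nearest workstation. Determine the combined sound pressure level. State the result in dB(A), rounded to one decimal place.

81.1 dB(A)

For uncorrelated sources the intensities add, so convert each level to linear form, sum, and take 10·log₁₀ of the total.
Σ 10^(L/10) = 10^(74.4/10) + 10^(64.6/10) + 10^(79.9/10) = 1.282e+08.
L_total = 10·log₁₀(1.282e+08) = 81.08 dB(A).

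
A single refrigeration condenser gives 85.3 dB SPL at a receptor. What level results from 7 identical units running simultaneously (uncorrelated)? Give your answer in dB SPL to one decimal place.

With 7 equal, uncorrelated contributions the intensity is 7× that of one unit, giving a rise of 10·log₁₀ 7.
L_total = 85.3 + 10·log₁₀(7) = 85.3 + 8.451 = 93.75 dB SPL.

93.8 dB SPL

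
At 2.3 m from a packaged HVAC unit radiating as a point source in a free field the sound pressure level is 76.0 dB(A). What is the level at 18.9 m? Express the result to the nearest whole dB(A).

For a point source, L₂ = L₁ − 20·log₁₀(r₂/r₁).
L₂ = 76.0 − 20·log₁₀(18.9/2.3) = 76.0 − 18.295 = 57.71 dB(A).

58 dB(A)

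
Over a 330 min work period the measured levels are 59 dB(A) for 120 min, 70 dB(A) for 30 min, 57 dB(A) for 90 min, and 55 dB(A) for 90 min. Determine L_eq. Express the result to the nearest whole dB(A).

62 dB(A)

Weight each interval's intensity by its duration and average over T = 330 min:
Σ tᵢ·10^(Lᵢ/10) = 120·10^(59/10) + 30·10^(70/10) + 90·10^(57/10) + 90·10^(55/10) = 4.689e+08.
L_eq = 10·log₁₀(4.689e+08/330) = 61.53 dB(A).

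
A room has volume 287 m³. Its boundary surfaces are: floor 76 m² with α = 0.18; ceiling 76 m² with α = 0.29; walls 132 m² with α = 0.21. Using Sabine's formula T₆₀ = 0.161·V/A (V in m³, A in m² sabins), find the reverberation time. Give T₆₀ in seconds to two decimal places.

Total absorption A = 76·0.18 + 76·0.29 + 132·0.21 = 63.44 m² sabins.
T₆₀ = 0.161 × 287 / 63.44 = 0.728 s.

0.73 s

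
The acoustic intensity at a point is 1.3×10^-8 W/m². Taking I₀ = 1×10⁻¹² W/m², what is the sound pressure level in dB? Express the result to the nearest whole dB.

L = 10·log₁₀(I/I₀) = 10·log₁₀(1.3×10^-8/10⁻¹²) = 10·log₁₀(1.3×10^4).
L = 10·(0.1139 + 4) = 41.14 dB.

41 dB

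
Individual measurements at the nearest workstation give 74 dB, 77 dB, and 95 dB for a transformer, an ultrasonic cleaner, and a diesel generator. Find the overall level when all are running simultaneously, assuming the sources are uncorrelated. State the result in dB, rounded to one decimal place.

95.1 dB

Incoherent sources combine by intensity addition: L_total = 10·log₁₀(Σ 10^(L_i/10)).
Σ 10^(L/10) = 10^(74/10) + 10^(77/10) + 10^(95/10) = 3.238e+09.
L_total = 10·log₁₀(3.238e+09) = 95.10 dB.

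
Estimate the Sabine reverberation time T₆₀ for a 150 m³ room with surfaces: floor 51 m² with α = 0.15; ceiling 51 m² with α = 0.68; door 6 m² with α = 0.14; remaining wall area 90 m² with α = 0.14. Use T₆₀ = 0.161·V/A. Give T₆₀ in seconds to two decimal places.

Total absorption A = 51·0.15 + 51·0.68 + 6·0.14 + 90·0.14 = 55.77 m² sabins.
T₆₀ = 0.161 × 150 / 55.77 = 0.433 s.

0.43 s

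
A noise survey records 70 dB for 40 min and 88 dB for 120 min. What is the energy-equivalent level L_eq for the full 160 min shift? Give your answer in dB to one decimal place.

86.8 dB

L_eq = 10·log₁₀[(1/T)·Σ tᵢ·10^(Lᵢ/10)] with T = 160 min.
Σ tᵢ·10^(Lᵢ/10) = 40·10^(70/10) + 120·10^(88/10) = 7.611e+10.
L_eq = 10·log₁₀(7.611e+10/160) = 86.77 dB.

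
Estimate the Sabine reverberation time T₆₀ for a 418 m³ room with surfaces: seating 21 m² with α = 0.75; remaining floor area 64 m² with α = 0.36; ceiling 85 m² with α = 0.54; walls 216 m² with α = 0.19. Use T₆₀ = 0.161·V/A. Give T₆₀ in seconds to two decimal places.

0.54 s

Summing Sᵢαᵢ: 21·0.75 + 64·0.36 + 85·0.54 + 216·0.19 = 125.73 m².
T₆₀ = 0.161 × 418 / 125.73 = 0.535 s.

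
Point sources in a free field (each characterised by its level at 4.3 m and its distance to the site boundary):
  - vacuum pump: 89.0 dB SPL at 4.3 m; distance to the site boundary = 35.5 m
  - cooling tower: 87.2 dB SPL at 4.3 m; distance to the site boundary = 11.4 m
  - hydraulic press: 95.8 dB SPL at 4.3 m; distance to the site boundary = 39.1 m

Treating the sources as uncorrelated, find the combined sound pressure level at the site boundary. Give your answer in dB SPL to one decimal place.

Apply inverse-square spreading to bring every level to the receiver, then sum 10^(L/10).
vacuum pump: 89.0 − 20·log₁₀(35.5/4.3) = 89.0 − 18.34 = 70.66 dB SPL.
cooling tower: 87.2 − 20·log₁₀(11.4/4.3) = 87.2 − 8.47 = 78.73 dB SPL.
hydraulic press: 95.8 − 20·log₁₀(39.1/4.3) = 95.8 − 19.17 = 76.63 dB SPL.
Σ 10^(L/10) = 1.323e+08 → L_total = 10·log₁₀(1.323e+08) = 81.22 dB SPL.

81.2 dB SPL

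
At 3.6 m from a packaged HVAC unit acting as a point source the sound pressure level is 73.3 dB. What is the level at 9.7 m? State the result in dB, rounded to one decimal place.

For a point source, L₂ = L₁ − 20·log₁₀(r₂/r₁).
L₂ = 73.3 − 20·log₁₀(9.7/3.6) = 73.3 − 8.609 = 64.69 dB.

64.7 dB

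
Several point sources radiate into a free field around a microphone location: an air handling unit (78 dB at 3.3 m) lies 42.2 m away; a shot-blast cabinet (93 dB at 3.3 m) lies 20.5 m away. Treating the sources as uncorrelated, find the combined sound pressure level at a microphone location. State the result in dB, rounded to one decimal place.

Apply inverse-square spreading to bring every level to the receiver, then sum 10^(L/10).
air handling unit: 78 − 20·log₁₀(42.2/3.3) = 78 − 22.14 = 55.86 dB.
shot-blast cabinet: 93 − 20·log₁₀(20.5/3.3) = 93 − 15.86 = 77.14 dB.
Σ 10^(L/10) = 5.209e+07 → L_total = 10·log₁₀(5.209e+07) = 77.17 dB.

77.2 dB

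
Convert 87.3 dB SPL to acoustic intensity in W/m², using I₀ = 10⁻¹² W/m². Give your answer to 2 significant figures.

0.00054 W/m²

I = I₀·10^(L/10) = 10⁻¹² × 10^(87.3/10) = 10^(-3.270).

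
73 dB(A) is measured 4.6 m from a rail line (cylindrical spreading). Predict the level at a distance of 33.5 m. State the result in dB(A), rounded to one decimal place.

For a line source, L₂ = L₁ − 10·log₁₀(r₂/r₁).
L₂ = 73 − 10·log₁₀(33.5/4.6) = 73 − 8.623 = 64.38 dB(A).

64.4 dB(A)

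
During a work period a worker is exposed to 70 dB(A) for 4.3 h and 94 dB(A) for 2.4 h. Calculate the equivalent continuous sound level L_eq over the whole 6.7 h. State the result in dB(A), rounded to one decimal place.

L_eq = 10·log₁₀[(1/T)·Σ tᵢ·10^(Lᵢ/10)] with T = 6.7 h.
Σ tᵢ·10^(Lᵢ/10) = 4.3·10^(70/10) + 2.4·10^(94/10) = 6.072e+09.
L_eq = 10·log₁₀(6.072e+09/6.7) = 89.57 dB(A).

89.6 dB(A)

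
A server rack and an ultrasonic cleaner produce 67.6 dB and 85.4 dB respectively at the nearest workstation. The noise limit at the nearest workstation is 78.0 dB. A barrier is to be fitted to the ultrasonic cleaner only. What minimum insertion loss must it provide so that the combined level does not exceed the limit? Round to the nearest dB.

8 dB

Everything except the ultrasonic cleaner sums to 10^(67.6/10) = 5.754e+06 in linear terms, 67.60 dB.
The limit corresponds to 10^(78.0/10) = 6.310e+07; subtracting the fixed part leaves 5.734e+07 for the ultrasonic cleaner, i.e. 77.58 dB.
So the ultrasonic cleaner must be reduced from 85.4 to 77.58 dB: IL = 7.82 dB.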